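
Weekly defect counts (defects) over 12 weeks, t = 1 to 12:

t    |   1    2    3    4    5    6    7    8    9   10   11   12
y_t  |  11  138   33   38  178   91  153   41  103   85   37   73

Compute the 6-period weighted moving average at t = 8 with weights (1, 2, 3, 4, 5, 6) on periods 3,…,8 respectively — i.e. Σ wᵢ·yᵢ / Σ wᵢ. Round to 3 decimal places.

96.095

Weighted sum: 1·33 + 2·38 + 3·178 + 4·91 + 5·153 + 6·41 = 33 + 76 + 534 + 364 + 765 + 246 = 2018
Weight total: 1 + 2 + 3 + 4 + 5 + 6 = 21
WMA = 2018 / 21 = 96.095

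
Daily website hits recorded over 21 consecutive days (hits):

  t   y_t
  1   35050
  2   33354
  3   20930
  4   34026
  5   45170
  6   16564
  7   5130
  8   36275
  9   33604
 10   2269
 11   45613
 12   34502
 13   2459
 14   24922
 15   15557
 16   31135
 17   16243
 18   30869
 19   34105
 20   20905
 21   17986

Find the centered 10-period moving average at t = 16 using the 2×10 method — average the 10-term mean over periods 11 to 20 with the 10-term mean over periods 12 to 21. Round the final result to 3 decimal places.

24249.650

Sum over 11–20: 45613 + 34502 + 2459 + 24922 + 15557 + 31135 + 16243 + 30869 + 34105 + 20905 = 256310
Sum over 12–21: 34502 + 2459 + 24922 + 15557 + 31135 + 16243 + 30869 + 34105 + 20905 + 17986 = 228683
CMA at t=16 = (256310 + 228683) / (2·10) = 484993 / 20 = 24249.650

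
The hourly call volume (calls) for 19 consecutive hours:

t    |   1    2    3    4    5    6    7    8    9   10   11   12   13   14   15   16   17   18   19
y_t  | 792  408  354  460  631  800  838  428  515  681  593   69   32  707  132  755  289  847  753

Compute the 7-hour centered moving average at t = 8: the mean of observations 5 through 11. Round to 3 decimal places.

Sum of periods 5–11: 631 + 800 + 838 + 428 + 515 + 681 + 593 = 4486
Divide by 7: 4486 / 7 = 640.857

640.857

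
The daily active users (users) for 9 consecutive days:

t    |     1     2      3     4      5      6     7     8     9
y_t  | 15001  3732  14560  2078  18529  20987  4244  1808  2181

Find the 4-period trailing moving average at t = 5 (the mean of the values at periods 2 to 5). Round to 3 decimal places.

9724.750

Sum of periods 2–5: 3732 + 14560 + 2078 + 18529 = 38899
Divide by 4: 38899 / 4 = 9724.750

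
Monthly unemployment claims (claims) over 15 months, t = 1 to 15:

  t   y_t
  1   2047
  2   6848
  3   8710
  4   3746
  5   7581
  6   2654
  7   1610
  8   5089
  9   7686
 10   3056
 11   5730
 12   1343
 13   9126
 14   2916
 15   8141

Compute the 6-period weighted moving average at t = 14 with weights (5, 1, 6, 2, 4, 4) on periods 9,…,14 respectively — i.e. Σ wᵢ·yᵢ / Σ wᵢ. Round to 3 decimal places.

5760.000

Weighted sum: 5·7686 + 1·3056 + 6·5730 + 2·1343 + 4·9126 + 4·2916 = 38430 + 3056 + 34380 + 2686 + 36504 + 11664 = 126720
Weight total: 5 + 1 + 6 + 2 + 4 + 4 = 22
WMA = 126720 / 22 = 5760.000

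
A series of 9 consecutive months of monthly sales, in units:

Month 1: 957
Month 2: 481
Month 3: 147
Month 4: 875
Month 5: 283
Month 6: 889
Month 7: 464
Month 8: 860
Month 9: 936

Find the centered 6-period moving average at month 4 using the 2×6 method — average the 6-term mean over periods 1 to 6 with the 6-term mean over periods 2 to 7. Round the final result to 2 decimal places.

564.25

Sum over 1–6: 957 + 481 + 147 + 875 + 283 + 889 = 3632
Sum over 2–7: 481 + 147 + 875 + 283 + 889 + 464 = 3139
CMA at t=4 = (3632 + 3139) / (2·6) = 6771 / 12 = 564.25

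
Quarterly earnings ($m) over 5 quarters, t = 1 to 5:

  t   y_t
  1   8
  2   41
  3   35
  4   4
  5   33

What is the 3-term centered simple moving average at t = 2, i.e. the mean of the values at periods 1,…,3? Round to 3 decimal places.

Sum of periods 1–3: 8 + 41 + 35 = 84
Divide by 3: 84 / 3 = 28.000

28.000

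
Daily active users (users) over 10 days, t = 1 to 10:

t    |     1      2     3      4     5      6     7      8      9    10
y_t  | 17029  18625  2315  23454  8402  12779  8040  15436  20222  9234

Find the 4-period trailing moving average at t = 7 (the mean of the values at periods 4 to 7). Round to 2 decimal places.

Sum of periods 4–7: 23454 + 8402 + 12779 + 8040 = 52675
Divide by 4: 52675 / 4 = 13168.75

13168.75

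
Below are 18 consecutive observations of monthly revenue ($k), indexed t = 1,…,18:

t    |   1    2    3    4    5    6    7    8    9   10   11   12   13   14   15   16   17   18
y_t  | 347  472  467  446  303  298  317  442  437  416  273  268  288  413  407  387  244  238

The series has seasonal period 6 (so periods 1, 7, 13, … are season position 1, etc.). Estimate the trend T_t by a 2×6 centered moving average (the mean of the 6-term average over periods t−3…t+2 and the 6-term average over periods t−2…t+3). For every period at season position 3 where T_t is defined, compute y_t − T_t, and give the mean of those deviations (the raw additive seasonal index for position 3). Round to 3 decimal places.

75.333

Season position 3 occurs at t = 9, 15 (where T_t is defined).
t=9: T_9 = 361.33333; y_9 − T_9 = 437 − 361.33333 = 75.66667
t=15: T_15 = 332.00000; y_15 − T_15 = 407 − 332.00000 = 75.00000
Mean deviation: (75.66667 + 75.00000) / 2 = 75.333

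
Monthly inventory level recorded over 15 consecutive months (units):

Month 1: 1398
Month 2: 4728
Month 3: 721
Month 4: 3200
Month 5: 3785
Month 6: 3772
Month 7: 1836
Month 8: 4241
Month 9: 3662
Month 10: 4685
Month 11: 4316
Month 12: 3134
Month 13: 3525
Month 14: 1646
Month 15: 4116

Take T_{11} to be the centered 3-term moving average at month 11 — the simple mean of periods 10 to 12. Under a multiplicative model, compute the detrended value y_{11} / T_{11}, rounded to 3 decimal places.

1.067

Trend T_11 = (4685 + 4316 + 3134) / 3 = 12135/3 = 4045.00000
Ratio to trend: 4316 / 4045.00000 = 1.067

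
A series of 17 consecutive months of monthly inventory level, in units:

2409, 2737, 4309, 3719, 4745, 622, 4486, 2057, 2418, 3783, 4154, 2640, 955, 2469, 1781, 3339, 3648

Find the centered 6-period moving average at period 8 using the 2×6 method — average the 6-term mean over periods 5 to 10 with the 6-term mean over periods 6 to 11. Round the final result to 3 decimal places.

2969.250

Sum over 5–10: 4745 + 622 + 4486 + 2057 + 2418 + 3783 = 18111
Sum over 6–11: 622 + 4486 + 2057 + 2418 + 3783 + 4154 = 17520
CMA at t=8 = (18111 + 17520) / (2·6) = 35631 / 12 = 2969.250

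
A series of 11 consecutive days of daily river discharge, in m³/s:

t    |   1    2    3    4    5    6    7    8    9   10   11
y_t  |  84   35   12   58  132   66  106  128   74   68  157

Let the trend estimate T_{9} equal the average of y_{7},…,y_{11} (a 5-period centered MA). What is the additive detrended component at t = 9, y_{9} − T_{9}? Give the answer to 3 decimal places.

-32.600

Trend T_9 = (106 + 128 + 74 + 68 + 157) / 5 = 533/5 = 106.60000
Detrended value: 74 − 106.60000 = -32.600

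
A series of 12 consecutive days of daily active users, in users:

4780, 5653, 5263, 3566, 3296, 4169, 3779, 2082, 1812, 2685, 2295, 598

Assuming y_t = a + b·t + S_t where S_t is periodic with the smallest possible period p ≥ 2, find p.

First differences y_{t+1} − y_t: 873, -390, -1697, -270, 873, -390, -1697, -270, 873, -390, …
The difference pattern repeats every 4 terms and not for any smaller step, so p = 4.

4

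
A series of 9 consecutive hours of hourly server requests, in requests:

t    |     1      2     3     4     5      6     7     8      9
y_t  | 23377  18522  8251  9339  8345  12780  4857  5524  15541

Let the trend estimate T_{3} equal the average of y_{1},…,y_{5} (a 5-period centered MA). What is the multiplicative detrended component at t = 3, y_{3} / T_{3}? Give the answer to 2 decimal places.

Trend T_3 = (23377 + 18522 + 8251 + 9339 + 8345) / 5 = 67834/5 = 13566.8000
Ratio to trend: 8251 / 13566.8000 = 0.61

0.61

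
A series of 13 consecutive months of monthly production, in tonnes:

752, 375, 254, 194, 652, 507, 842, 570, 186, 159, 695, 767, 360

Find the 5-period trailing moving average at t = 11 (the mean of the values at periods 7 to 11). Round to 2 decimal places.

Sum of periods 7–11: 842 + 570 + 186 + 159 + 695 = 2452
Divide by 5: 2452 / 5 = 490.40

490.40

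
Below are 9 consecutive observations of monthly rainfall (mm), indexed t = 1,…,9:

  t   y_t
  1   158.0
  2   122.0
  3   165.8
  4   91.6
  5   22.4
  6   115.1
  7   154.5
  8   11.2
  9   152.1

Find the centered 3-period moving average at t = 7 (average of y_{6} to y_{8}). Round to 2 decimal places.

93.60

Sum of periods 6–8: 115.1 + 154.5 + 11.2 = 280.8
Divide by 3: 280.8 / 3 = 93.60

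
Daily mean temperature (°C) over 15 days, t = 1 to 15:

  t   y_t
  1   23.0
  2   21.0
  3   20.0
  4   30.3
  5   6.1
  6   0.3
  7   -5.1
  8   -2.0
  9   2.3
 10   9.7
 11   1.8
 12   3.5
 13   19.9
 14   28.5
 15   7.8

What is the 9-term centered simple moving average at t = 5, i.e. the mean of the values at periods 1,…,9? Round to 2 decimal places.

Sum of periods 1–9: 23.0 + 21.0 + 20.0 + 30.3 + 6.1 + 0.3 + (-5.1) + (-2.0) + 2.3 = 95.9
Divide by 9: 95.9 / 9 = 10.66

10.66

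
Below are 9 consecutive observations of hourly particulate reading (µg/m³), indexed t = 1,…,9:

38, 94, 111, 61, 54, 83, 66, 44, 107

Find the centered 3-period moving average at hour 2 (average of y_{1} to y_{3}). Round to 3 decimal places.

Sum of periods 1–3: 38 + 94 + 111 = 243
Divide by 3: 243 / 3 = 81.000

81.000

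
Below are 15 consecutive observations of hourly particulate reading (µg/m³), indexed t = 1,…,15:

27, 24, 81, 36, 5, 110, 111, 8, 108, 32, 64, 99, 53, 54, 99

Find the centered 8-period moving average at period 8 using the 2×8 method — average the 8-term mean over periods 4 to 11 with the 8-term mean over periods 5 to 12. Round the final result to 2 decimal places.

Sum over 4–11: 36 + 5 + 110 + 111 + 8 + 108 + 32 + 64 = 474
Sum over 5–12: 5 + 110 + 111 + 8 + 108 + 32 + 64 + 99 = 537
CMA at t=8 = (474 + 537) / (2·8) = 1011 / 16 = 63.19

63.19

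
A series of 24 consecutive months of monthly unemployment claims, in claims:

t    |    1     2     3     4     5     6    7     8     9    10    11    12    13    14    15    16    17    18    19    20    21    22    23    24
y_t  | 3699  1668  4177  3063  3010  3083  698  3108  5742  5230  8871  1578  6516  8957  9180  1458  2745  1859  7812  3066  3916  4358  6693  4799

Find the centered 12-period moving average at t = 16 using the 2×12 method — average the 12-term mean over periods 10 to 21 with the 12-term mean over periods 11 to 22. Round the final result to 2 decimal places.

5062.67

Sum over 10–21: 5230 + 8871 + 1578 + 6516 + 8957 + 9180 + 1458 + 2745 + 1859 + 7812 + 3066 + 3916 = 61188
Sum over 11–22: 8871 + 1578 + 6516 + 8957 + 9180 + 1458 + 2745 + 1859 + 7812 + 3066 + 3916 + 4358 = 60316
CMA at t=16 = (61188 + 60316) / (2·12) = 121504 / 24 = 5062.67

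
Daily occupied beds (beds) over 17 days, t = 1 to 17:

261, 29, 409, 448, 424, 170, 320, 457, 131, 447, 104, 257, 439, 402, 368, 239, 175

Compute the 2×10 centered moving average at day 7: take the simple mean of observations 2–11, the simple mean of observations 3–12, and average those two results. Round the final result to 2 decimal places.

305.30

Sum over 2–11: 29 + 409 + 448 + 424 + 170 + 320 + 457 + 131 + 447 + 104 = 2939
Sum over 3–12: 409 + 448 + 424 + 170 + 320 + 457 + 131 + 447 + 104 + 257 = 3167
CMA at t=7 = (2939 + 3167) / (2·10) = 6106 / 20 = 305.30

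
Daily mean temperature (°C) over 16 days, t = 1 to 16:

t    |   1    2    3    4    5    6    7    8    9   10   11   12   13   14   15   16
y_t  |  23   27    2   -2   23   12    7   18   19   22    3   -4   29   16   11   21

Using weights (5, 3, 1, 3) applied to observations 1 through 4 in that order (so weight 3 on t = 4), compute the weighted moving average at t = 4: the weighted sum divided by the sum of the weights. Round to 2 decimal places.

16.00

Weighted sum: 5·23 + 3·27 + 1·2 + 3·-2 = 115 + 81 + 2 + -6 = 192
Weight total: 5 + 3 + 1 + 3 = 12
WMA = 192 / 12 = 16.00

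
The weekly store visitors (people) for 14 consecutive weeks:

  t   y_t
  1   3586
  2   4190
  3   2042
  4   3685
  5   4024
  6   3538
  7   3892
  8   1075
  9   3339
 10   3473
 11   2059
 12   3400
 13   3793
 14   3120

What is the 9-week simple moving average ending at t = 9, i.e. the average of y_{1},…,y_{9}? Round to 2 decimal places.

Sum of periods 1–9: 3586 + 4190 + 2042 + 3685 + 4024 + 3538 + 3892 + 1075 + 3339 = 29371
Divide by 9: 29371 / 9 = 3263.44

3263.44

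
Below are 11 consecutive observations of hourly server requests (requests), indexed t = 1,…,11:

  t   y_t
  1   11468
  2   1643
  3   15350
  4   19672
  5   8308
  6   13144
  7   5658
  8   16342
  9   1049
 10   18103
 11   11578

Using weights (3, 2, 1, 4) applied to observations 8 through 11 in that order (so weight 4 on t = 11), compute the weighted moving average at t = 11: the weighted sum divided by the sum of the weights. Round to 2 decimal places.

Weighted sum: 3·16342 + 2·1049 + 1·18103 + 4·11578 = 49026 + 2098 + 18103 + 46312 = 115539
Weight total: 3 + 2 + 1 + 4 = 10
WMA = 115539 / 10 = 11553.90

11553.90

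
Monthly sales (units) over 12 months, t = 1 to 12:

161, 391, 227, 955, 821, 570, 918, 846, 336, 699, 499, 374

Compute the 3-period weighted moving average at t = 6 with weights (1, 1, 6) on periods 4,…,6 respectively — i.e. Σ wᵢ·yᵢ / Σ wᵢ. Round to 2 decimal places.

Weighted sum: 1·955 + 1·821 + 6·570 = 955 + 821 + 3420 = 5196
Weight total: 1 + 1 + 6 = 8
WMA = 5196 / 8 = 649.50

649.50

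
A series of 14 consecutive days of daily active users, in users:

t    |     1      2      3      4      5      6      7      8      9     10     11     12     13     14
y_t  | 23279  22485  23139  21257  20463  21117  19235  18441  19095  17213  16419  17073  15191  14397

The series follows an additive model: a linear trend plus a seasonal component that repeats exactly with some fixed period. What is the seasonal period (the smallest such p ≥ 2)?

3

First differences y_{t+1} − y_t: -794, 654, -1882, -794, 654, -1882, -794, 654, …
The difference pattern repeats every 3 terms and not for any smaller step, so p = 3.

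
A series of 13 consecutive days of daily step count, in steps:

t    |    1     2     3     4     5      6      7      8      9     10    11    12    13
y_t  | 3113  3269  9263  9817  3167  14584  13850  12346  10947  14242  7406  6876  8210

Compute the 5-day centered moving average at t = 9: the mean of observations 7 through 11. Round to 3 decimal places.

11758.200

Sum of periods 7–11: 13850 + 12346 + 10947 + 14242 + 7406 = 58791
Divide by 5: 58791 / 5 = 11758.200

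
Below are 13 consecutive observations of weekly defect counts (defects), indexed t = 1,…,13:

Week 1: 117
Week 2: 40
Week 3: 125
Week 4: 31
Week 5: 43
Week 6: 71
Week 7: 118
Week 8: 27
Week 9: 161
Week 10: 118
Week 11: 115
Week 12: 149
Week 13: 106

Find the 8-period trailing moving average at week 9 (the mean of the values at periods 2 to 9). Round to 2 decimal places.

Sum of periods 2–9: 40 + 125 + 31 + 43 + 71 + 118 + 27 + 161 = 616
Divide by 8: 616 / 8 = 77.00

77.00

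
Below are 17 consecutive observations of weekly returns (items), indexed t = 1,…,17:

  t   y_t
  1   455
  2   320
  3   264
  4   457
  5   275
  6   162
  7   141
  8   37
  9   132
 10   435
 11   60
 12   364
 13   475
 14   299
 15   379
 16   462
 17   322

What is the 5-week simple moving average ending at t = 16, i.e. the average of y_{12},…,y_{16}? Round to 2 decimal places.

Sum of periods 12–16: 364 + 475 + 299 + 379 + 462 = 1979
Divide by 5: 1979 / 5 = 395.80

395.80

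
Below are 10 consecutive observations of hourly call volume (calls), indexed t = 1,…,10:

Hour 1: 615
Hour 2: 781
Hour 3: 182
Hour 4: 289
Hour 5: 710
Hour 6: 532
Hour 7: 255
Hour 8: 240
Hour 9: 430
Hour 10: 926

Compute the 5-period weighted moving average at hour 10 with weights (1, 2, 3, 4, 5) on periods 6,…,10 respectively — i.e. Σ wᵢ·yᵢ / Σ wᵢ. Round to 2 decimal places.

540.80

Weighted sum: 1·532 + 2·255 + 3·240 + 4·430 + 5·926 = 532 + 510 + 720 + 1720 + 4630 = 8112
Weight total: 1 + 2 + 3 + 4 + 5 = 15
WMA = 8112 / 15 = 540.80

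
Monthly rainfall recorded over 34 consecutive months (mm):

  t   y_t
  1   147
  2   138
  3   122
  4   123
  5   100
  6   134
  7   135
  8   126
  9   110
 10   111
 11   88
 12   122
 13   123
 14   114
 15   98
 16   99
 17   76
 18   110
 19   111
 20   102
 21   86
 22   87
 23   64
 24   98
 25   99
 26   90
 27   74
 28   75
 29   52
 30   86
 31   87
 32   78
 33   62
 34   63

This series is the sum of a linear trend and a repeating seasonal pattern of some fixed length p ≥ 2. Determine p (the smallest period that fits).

6

First differences y_{t+1} − y_t: -9, -16, 1, -23, 34, 1, -9, -16, 1, -23, 34, 1, -9, -16, …
The difference pattern repeats every 6 terms and not for any smaller step, so p = 6.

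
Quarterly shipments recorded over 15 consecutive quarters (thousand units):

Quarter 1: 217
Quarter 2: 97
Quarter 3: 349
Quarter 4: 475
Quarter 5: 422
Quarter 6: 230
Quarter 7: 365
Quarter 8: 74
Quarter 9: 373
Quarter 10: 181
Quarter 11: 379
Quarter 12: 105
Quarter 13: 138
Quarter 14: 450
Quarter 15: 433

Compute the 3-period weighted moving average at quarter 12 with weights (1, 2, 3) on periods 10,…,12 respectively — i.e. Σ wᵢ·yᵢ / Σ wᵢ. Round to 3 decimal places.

209.000

Weighted sum: 1·181 + 2·379 + 3·105 = 181 + 758 + 315 = 1254
Weight total: 1 + 2 + 3 = 6
WMA = 1254 / 6 = 209.000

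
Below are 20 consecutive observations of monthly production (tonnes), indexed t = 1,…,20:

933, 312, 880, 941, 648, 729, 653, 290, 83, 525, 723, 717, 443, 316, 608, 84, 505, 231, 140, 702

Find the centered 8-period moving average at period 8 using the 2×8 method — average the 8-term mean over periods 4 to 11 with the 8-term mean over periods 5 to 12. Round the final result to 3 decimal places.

560.000

Sum over 4–11: 941 + 648 + 729 + 653 + 290 + 83 + 525 + 723 = 4592
Sum over 5–12: 648 + 729 + 653 + 290 + 83 + 525 + 723 + 717 = 4368
CMA at t=8 = (4592 + 4368) / (2·8) = 8960 / 16 = 560.000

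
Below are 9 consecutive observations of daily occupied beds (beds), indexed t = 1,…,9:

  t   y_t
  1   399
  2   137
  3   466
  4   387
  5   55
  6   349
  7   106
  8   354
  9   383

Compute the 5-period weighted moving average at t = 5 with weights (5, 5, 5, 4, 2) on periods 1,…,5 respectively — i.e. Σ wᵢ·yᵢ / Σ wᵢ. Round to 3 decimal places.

Weighted sum: 5·399 + 5·137 + 5·466 + 4·387 + 2·55 = 1995 + 685 + 2330 + 1548 + 110 = 6668
Weight total: 5 + 5 + 5 + 4 + 2 = 21
WMA = 6668 / 21 = 317.524

317.524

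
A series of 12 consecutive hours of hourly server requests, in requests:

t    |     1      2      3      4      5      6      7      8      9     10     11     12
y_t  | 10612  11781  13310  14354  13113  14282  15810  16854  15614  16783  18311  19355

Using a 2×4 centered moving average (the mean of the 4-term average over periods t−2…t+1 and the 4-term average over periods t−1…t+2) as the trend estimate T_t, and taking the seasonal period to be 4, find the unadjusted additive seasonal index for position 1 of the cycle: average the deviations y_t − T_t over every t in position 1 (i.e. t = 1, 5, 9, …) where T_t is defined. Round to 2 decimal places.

Season position 1 occurs at t = 5, 9 (where T_t is defined).
t=5: T_5 = 14077.2500; y_5 − T_5 = 13113 − 14077.2500 = -964.2500
t=9: T_9 = 16577.8750; y_9 − T_9 = 15614 − 16577.8750 = -963.8750
Mean deviation: (-964.2500 + -963.8750) / 2 = -964.06

-964.06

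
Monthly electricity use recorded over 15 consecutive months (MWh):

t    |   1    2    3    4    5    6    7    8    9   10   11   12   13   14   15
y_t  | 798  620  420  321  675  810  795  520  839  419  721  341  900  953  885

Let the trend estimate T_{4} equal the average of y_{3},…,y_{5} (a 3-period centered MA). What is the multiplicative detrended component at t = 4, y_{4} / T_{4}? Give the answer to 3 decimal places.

Trend T_4 = (420 + 321 + 675) / 3 = 1416/3 = 472.00000
Ratio to trend: 321 / 472.00000 = 0.680

0.680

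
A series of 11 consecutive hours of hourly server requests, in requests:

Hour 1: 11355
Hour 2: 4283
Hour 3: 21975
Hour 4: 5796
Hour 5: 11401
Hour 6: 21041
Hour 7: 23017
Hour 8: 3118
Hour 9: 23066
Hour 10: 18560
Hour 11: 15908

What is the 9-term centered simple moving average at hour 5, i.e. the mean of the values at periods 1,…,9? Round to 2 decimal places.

13894.67

Sum of periods 1–9: 11355 + 4283 + 21975 + 5796 + 11401 + 21041 + 23017 + 3118 + 23066 = 125052
Divide by 9: 125052 / 9 = 13894.67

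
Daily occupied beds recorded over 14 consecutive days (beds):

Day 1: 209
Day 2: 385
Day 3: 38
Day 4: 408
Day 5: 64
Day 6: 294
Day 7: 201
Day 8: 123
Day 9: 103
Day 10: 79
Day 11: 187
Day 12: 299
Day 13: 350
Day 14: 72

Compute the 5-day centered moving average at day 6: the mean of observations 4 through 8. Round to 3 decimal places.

218.000

Sum of periods 4–8: 408 + 64 + 294 + 201 + 123 = 1090
Divide by 5: 1090 / 5 = 218.000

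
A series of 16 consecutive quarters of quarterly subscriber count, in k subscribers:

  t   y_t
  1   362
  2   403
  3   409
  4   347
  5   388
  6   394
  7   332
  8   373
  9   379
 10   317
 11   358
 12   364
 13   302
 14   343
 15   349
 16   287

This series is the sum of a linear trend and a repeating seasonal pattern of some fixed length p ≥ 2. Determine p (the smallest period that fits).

3

First differences y_{t+1} − y_t: 41, 6, -62, 41, 6, -62, 41, 6, …
The difference pattern repeats every 3 terms and not for any smaller step, so p = 3.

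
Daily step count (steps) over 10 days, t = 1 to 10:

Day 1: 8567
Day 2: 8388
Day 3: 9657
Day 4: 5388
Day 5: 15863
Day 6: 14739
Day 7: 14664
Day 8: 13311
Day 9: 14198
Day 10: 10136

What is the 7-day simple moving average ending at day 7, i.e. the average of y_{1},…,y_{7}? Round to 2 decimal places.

Sum of periods 1–7: 8567 + 8388 + 9657 + 5388 + 15863 + 14739 + 14664 = 77266
Divide by 7: 77266 / 7 = 11038.00

11038.00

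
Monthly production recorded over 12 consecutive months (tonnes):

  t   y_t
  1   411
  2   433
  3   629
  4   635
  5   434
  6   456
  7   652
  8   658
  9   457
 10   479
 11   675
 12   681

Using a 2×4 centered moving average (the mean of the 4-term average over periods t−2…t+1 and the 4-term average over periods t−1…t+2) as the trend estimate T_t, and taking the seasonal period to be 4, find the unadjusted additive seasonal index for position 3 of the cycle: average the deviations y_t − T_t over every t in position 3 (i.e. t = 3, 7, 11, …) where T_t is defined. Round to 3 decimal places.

Season position 3 occurs at t = 3, 7 (where T_t is defined).
t=3: T_3 = 529.87500; y_3 − T_3 = 629 − 529.87500 = 99.12500
t=7: T_7 = 552.87500; y_7 − T_7 = 652 − 552.87500 = 99.12500
Mean deviation: (99.12500 + 99.12500) / 2 = 99.125

99.125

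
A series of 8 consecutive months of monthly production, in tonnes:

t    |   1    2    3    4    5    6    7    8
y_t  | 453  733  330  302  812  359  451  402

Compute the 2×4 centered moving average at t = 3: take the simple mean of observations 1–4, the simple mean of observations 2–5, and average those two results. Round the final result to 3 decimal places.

499.375

Sum over 1–4: 453 + 733 + 330 + 302 = 1818
Sum over 2–5: 733 + 330 + 302 + 812 = 2177
CMA at t=3 = (1818 + 2177) / (2·4) = 3995 / 8 = 499.375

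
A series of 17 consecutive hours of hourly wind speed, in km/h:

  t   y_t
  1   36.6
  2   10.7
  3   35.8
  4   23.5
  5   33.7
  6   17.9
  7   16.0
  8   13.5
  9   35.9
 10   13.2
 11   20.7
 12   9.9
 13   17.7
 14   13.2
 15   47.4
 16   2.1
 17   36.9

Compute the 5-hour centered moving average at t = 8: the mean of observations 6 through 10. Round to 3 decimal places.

Sum of periods 6–10: 17.9 + 16.0 + 13.5 + 35.9 + 13.2 = 96.5
Divide by 5: 96.5 / 5 = 19.300

19.300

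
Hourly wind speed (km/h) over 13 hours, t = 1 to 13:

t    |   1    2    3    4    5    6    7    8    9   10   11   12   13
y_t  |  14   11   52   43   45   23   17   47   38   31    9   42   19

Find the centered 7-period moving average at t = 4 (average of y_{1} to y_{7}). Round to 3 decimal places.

29.286

Sum of periods 1–7: 14 + 11 + 52 + 43 + 45 + 23 + 17 = 205
Divide by 7: 205 / 7 = 29.286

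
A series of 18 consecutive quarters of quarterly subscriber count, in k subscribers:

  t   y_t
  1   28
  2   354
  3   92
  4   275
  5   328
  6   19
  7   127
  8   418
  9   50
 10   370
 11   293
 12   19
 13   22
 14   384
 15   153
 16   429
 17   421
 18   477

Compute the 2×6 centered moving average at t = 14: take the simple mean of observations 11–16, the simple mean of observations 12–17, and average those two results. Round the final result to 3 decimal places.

227.333

Sum over 11–16: 293 + 19 + 22 + 384 + 153 + 429 = 1300
Sum over 12–17: 19 + 22 + 384 + 153 + 429 + 421 = 1428
CMA at t=14 = (1300 + 1428) / (2·6) = 2728 / 12 = 227.333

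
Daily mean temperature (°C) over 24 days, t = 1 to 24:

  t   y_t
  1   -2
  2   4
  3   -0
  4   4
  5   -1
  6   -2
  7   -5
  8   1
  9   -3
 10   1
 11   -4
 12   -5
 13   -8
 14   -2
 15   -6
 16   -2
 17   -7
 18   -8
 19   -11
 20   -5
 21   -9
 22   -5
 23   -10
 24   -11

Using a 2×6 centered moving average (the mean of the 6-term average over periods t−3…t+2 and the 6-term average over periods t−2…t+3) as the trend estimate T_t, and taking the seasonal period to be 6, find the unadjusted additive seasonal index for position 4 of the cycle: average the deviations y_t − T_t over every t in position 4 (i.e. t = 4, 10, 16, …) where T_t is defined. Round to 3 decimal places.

Season position 4 occurs at t = 4, 10, 16 (where T_t is defined).
t=4: T_4 = 0.25000; y_4 − T_4 = 4 − 0.25000 = 3.75000
t=10: T_10 = -2.75000; y_10 − T_10 = 1 − -2.75000 = 3.75000
t=16: T_16 = -5.75000; y_16 − T_16 = -2 − -5.75000 = 3.75000
Mean deviation: (3.75000 + 3.75000 + 3.75000) / 3 = 3.750

3.750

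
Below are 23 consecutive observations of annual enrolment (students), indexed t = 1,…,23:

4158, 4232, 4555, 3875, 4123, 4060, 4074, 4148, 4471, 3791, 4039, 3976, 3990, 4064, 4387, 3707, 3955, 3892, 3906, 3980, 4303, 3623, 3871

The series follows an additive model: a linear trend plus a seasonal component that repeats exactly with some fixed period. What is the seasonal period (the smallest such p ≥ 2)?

First differences y_{t+1} − y_t: 74, 323, -680, 248, -63, 14, 74, 323, -680, 248, -63, 14, 74, 323, …
The difference pattern repeats every 6 terms and not for any smaller step, so p = 6.

6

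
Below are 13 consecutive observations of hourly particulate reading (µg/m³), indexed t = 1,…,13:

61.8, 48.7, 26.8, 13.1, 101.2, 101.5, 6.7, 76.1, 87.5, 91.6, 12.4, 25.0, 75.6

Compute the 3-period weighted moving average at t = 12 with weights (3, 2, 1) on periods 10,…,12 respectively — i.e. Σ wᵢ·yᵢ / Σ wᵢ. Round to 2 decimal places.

Weighted sum: 3·91.6 + 2·12.4 + 1·25.0 = 274.8 + 24.8 + 25.0 = 324.6
Weight total: 3 + 2 + 1 = 6
WMA = 324.6 / 6 = 54.10

54.10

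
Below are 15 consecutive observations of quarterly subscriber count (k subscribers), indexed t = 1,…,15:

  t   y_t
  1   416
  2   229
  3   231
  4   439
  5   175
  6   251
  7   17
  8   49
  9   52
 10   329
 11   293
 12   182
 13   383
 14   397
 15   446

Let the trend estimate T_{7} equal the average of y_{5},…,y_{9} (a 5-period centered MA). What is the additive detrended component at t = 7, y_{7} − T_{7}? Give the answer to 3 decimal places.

-91.800

Trend T_7 = (175 + 251 + 17 + 49 + 52) / 5 = 544/5 = 108.80000
Detrended value: 17 − 108.80000 = -91.800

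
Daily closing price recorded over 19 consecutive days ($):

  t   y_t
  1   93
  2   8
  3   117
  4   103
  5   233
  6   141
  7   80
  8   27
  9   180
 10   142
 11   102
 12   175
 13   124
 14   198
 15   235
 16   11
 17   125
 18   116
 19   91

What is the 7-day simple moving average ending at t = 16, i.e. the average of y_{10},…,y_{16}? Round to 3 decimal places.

Sum of periods 10–16: 142 + 102 + 175 + 124 + 198 + 235 + 11 = 987
Divide by 7: 987 / 7 = 141.000

141.000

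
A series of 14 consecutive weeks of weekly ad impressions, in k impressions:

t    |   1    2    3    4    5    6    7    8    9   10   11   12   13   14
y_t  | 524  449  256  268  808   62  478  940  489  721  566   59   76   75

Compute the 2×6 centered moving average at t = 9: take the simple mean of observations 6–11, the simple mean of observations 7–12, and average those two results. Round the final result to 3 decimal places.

Sum over 6–11: 62 + 478 + 940 + 489 + 721 + 566 = 3256
Sum over 7–12: 478 + 940 + 489 + 721 + 566 + 59 = 3253
CMA at t=9 = (3256 + 3253) / (2·6) = 6509 / 12 = 542.417

542.417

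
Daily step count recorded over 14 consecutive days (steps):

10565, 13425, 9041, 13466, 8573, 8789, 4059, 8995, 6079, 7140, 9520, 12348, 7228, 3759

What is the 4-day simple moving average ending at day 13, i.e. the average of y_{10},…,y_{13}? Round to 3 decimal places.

9059.000

Sum of periods 10–13: 7140 + 9520 + 12348 + 7228 = 36236
Divide by 4: 36236 / 4 = 9059.000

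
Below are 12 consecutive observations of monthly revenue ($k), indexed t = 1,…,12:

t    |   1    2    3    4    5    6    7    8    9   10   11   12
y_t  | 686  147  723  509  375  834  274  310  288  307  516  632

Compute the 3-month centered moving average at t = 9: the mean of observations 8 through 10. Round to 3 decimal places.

301.667

Sum of periods 8–10: 310 + 288 + 307 = 905
Divide by 3: 905 / 3 = 301.667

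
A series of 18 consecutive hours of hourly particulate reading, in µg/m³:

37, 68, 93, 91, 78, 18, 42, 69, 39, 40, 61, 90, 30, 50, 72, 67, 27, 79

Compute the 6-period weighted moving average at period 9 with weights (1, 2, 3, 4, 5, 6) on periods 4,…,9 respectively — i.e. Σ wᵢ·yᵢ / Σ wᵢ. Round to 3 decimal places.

Weighted sum: 1·91 + 2·78 + 3·18 + 4·42 + 5·69 + 6·39 = 91 + 156 + 54 + 168 + 345 + 234 = 1048
Weight total: 1 + 2 + 3 + 4 + 5 + 6 = 21
WMA = 1048 / 21 = 49.905

49.905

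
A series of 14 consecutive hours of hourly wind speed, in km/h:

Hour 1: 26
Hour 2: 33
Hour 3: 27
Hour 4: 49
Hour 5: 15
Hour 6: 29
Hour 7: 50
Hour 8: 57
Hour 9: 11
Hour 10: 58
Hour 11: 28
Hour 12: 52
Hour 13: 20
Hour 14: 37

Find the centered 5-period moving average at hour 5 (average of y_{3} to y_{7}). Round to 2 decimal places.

34.00

Sum of periods 3–7: 27 + 49 + 15 + 29 + 50 = 170
Divide by 5: 170 / 5 = 34.00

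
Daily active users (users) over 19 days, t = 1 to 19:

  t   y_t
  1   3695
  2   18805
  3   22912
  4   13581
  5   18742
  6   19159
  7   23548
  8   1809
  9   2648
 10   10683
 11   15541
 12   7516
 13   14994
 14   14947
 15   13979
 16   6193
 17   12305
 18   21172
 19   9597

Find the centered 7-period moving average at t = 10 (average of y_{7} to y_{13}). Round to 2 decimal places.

10962.71

Sum of periods 7–13: 23548 + 1809 + 2648 + 10683 + 15541 + 7516 + 14994 = 76739
Divide by 7: 76739 / 7 = 10962.71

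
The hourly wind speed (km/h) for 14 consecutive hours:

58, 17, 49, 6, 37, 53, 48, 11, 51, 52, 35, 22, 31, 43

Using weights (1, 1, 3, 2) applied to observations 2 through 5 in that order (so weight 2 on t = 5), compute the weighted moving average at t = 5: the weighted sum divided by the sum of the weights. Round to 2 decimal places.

Weighted sum: 1·17 + 1·49 + 3·6 + 2·37 = 17 + 49 + 18 + 74 = 158
Weight total: 1 + 1 + 3 + 2 = 7
WMA = 158 / 7 = 22.57

22.57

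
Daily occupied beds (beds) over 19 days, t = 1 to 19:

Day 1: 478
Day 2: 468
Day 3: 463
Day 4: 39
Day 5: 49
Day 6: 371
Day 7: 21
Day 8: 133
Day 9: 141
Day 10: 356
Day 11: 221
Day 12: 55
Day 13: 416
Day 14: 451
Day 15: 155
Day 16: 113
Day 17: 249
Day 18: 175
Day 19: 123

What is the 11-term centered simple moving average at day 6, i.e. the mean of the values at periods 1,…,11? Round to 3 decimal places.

Sum of periods 1–11: 478 + 468 + 463 + 39 + 49 + 371 + 21 + 133 + 141 + 356 + 221 = 2740
Divide by 11: 2740 / 11 = 249.091

249.091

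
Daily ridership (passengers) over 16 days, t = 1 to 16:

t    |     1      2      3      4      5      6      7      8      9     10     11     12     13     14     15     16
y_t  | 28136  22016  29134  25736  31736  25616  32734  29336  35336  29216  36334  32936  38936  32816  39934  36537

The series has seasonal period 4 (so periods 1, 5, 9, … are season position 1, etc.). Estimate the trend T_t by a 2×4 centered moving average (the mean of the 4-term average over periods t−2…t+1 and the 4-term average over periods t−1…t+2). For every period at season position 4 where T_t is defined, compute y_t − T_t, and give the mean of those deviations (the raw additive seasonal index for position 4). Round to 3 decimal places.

-1869.500

Season position 4 occurs at t = 4, 8, 12 (where T_t is defined).
t=4: T_4 = 27605.50000; y_4 − T_4 = 25736 − 27605.50000 = -1869.50000
t=8: T_8 = 31205.50000; y_8 − T_8 = 29336 − 31205.50000 = -1869.50000
t=12: T_12 = 34805.50000; y_12 − T_12 = 32936 − 34805.50000 = -1869.50000
Mean deviation: (-1869.50000 + -1869.50000 + -1869.50000) / 3 = -1869.500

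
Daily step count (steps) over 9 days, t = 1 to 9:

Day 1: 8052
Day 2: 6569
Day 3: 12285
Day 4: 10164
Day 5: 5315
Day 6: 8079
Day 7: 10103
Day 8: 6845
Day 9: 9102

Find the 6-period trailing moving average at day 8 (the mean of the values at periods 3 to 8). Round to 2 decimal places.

Sum of periods 3–8: 12285 + 10164 + 5315 + 8079 + 10103 + 6845 = 52791
Divide by 6: 52791 / 6 = 8798.50

8798.50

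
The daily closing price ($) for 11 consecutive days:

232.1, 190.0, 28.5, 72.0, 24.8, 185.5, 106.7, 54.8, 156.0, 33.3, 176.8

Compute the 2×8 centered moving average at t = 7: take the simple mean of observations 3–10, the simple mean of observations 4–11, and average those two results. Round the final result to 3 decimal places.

91.969

Sum over 3–10: 28.5 + 72.0 + 24.8 + 185.5 + 106.7 + 54.8 + 156.0 + 33.3 = 661.6
Sum over 4–11: 72.0 + 24.8 + 185.5 + 106.7 + 54.8 + 156.0 + 33.3 + 176.8 = 809.9
CMA at t=7 = (661.6 + 809.9) / (2·8) = 1471.5 / 16 = 91.969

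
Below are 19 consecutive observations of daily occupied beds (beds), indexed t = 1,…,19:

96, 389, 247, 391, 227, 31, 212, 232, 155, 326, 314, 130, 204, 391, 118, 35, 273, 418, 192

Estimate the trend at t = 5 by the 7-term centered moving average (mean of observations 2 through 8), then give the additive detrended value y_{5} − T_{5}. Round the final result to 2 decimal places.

-20.00

Trend T_5 = (389 + 247 + 391 + 227 + 31 + 212 + 232) / 7 = 1729/7 = 247.0000
Detrended value: 227 − 247.0000 = -20.00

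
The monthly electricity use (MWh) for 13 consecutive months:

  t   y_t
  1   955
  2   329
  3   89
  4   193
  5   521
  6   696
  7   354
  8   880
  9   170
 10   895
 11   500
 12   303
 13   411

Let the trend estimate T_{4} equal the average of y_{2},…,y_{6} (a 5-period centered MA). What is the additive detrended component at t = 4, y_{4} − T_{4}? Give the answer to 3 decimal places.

Trend T_4 = (329 + 89 + 193 + 521 + 696) / 5 = 1828/5 = 365.60000
Detrended value: 193 − 365.60000 = -172.600

-172.600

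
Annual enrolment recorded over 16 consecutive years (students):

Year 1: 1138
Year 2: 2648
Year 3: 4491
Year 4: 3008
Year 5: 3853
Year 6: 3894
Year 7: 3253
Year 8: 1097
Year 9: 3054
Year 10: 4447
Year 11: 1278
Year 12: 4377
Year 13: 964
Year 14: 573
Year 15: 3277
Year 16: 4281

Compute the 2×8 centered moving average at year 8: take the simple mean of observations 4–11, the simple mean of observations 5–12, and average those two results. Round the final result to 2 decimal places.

3071.06

Sum over 4–11: 3008 + 3853 + 3894 + 3253 + 1097 + 3054 + 4447 + 1278 = 23884
Sum over 5–12: 3853 + 3894 + 3253 + 1097 + 3054 + 4447 + 1278 + 4377 = 25253
CMA at t=8 = (23884 + 25253) / (2·8) = 49137 / 16 = 3071.06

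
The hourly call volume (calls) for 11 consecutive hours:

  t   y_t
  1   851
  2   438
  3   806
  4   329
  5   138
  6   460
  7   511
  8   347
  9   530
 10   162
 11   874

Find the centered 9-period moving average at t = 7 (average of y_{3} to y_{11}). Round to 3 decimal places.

Sum of periods 3–11: 806 + 329 + 138 + 460 + 511 + 347 + 530 + 162 + 874 = 4157
Divide by 9: 4157 / 9 = 461.889

461.889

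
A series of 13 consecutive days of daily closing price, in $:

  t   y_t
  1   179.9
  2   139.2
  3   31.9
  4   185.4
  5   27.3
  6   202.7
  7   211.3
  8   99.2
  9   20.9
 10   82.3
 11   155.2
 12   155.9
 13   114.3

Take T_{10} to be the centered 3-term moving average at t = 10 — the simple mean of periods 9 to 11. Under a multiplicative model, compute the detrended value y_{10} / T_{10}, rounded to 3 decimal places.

0.955

Trend T_10 = (20.9 + 82.3 + 155.2) / 3 = 258.4/3 = 86.13333
Ratio to trend: 82.3 / 86.13333 = 0.955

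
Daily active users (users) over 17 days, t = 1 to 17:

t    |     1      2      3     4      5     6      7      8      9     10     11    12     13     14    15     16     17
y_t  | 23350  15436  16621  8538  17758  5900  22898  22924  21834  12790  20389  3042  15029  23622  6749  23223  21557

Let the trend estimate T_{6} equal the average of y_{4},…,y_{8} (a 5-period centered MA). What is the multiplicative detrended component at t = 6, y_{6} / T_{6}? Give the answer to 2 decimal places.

Trend T_6 = (8538 + 17758 + 5900 + 22898 + 22924) / 5 = 78018/5 = 15603.6000
Ratio to trend: 5900 / 15603.6000 = 0.38

0.38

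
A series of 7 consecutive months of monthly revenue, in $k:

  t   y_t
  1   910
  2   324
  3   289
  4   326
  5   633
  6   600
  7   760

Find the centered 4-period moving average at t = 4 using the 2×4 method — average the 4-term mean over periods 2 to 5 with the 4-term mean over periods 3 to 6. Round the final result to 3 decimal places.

Sum over 2–5: 324 + 289 + 326 + 633 = 1572
Sum over 3–6: 289 + 326 + 633 + 600 = 1848
CMA at t=4 = (1572 + 1848) / (2·4) = 3420 / 8 = 427.500

427.500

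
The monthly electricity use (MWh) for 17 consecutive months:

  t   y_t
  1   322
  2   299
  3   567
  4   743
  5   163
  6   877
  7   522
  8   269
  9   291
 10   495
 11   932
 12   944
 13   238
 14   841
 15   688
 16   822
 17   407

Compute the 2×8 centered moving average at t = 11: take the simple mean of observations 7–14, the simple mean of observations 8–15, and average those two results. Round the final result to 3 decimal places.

576.875

Sum over 7–14: 522 + 269 + 291 + 495 + 932 + 944 + 238 + 841 = 4532
Sum over 8–15: 269 + 291 + 495 + 932 + 944 + 238 + 841 + 688 = 4698
CMA at t=11 = (4532 + 4698) / (2·8) = 9230 / 16 = 576.875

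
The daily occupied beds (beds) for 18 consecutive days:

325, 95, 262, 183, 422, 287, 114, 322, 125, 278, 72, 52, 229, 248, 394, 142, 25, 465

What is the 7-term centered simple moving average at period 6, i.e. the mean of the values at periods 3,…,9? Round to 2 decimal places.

245.00

Sum of periods 3–9: 262 + 183 + 422 + 287 + 114 + 322 + 125 = 1715
Divide by 7: 1715 / 7 = 245.00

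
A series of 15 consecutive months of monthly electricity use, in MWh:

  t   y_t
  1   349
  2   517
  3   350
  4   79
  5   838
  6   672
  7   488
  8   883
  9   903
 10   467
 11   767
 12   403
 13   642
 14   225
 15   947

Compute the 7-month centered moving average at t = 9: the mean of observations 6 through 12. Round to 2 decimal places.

Sum of periods 6–12: 672 + 488 + 883 + 903 + 467 + 767 + 403 = 4583
Divide by 7: 4583 / 7 = 654.71

654.71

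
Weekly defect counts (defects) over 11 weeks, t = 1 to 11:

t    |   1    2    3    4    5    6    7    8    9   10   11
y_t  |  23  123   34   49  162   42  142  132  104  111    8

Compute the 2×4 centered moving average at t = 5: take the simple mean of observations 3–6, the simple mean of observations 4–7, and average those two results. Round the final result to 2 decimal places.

85.25

Sum over 3–6: 34 + 49 + 162 + 42 = 287
Sum over 4–7: 49 + 162 + 42 + 142 = 395
CMA at t=5 = (287 + 395) / (2·4) = 682 / 8 = 85.25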